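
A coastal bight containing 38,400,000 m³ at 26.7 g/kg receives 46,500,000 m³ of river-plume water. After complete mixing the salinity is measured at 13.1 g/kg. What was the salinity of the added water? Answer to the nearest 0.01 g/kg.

1.87 g/kg

Salt balance: 38,400,000×26.7 + 46,500,000×S = 84,900,000×13.1
1,025,280,000 + 46,500,000·S = 1,112,190,000
S = (1,112,190,000 − 1,025,280,000) / 46,500,000 = 1.869 g/kg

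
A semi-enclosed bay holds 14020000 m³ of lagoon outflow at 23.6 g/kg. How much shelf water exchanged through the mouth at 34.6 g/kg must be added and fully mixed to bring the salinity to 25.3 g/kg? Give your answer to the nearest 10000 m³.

Salt balance: 14,020,000×23.6 + V×34.6 = (14,020,000+V)×25.3
330,872,000 + 34.6V = 354,706,000 + 25.3V
23,834,000 = 9.3V
V = 2,562,795.7 m³

2560000 m³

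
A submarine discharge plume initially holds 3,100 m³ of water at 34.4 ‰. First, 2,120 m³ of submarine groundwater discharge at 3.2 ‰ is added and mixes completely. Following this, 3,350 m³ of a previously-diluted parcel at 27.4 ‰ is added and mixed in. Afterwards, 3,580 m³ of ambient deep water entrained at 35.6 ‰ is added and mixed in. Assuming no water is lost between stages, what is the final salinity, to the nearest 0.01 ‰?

By conservation of dissolved salt,
Initial salt = 3,100×34.4 = 106,640
After stage 1: salt = 106,640 + 2,120×3.2 = 113,424; volume = 5,220 m³; S = 21.729 ‰
After stage 2: salt = 113,424 + 3,350×27.4 = 205,214; volume = 8,570 m³; S = 23.946 ‰
After stage 3: salt = 205,214 + 3,580×35.6 = 332,662; volume = 12,150 m³
S = 332,662 / 12,150 = 27.3796 ‰

27.38 ‰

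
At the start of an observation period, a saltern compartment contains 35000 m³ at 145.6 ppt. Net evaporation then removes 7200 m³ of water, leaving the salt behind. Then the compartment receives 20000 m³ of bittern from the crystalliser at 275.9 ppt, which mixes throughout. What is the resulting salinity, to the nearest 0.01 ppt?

222.05 ppt

After evaporation: salt = 35,000×145.6 = 5,096,000; volume = 35,000 − 7,200 = 27,800 m³
After mixing: salt = 5,096,000 + 20,000×275.9 = 10,614,000; volume = 27,800 + 20,000 = 47,800 m³
S = 10,614,000 / 47,800 = 222.0502 ppt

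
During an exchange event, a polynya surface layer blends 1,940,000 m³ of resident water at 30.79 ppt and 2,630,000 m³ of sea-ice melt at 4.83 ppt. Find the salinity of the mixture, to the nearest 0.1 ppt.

Conserving salt mass:
salt = 1,940,000×30.79 + 2,630,000×4.83 = 59,732,600 + 12,702,900 = 72,435,500
volume = 1,940,000 + 2,630,000 = 4,570,000 m³
S = 72,435,500 / 4,570,000 = 15.85 ppt

15.9 ppt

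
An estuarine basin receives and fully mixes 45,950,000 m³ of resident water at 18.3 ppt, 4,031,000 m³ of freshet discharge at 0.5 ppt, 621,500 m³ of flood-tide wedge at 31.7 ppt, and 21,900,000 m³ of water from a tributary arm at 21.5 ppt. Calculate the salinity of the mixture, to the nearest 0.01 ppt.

18.39 ppt

Total salt / total volume:
salt = 45,950,000×18.3 + 4,031,000×0.5 + 621,500×31.7 + 21,900,000×21.5 = 840,885,000 + 2,015,500 + 19,701,550 + 470,850,000 = 1,333,452,050
volume = 45,950,000 + 4,031,000 + 621,500 + 21,900,000 = 72,502,500 m³
S = 1,333,452,050 / 72,502,500 = 18.3918 ppt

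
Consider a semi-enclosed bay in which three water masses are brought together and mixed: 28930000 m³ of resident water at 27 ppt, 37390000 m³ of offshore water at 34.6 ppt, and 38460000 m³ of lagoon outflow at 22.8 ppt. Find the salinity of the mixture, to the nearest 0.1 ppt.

Salt balance:
salt = 28,930,000×27 + 37,390,000×34.6 + 38,460,000×22.8 = 781,110,000 + 1,293,694,000 + 876,888,000 = 2,951,692,000
volume = 28,930,000 + 37,390,000 + 38,460,000 = 104,780,000 m³
S = 2,951,692,000 / 104,780,000 = 28.17 ppt

28.2 ppt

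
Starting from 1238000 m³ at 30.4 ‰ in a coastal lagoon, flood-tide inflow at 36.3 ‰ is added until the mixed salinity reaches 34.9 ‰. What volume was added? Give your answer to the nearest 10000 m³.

3980000 m³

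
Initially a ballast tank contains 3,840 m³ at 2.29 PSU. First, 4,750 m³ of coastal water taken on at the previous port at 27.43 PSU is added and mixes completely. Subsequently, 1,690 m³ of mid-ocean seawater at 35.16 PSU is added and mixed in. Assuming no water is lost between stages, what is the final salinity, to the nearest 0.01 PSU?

Weighted by volume,
Initial salt = 3,840×2.29 = 8,793.6
After stage 1: salt = 8,793.6 + 4,750×27.43 = 139,086.1; volume = 8,590 m³; S = 16.192 PSU
After stage 2: salt = 139,086.1 + 1,690×35.16 = 198,506.5; volume = 10,280 m³
S = 198,506.5 / 10,280 = 19.31 PSU

19.31 PSU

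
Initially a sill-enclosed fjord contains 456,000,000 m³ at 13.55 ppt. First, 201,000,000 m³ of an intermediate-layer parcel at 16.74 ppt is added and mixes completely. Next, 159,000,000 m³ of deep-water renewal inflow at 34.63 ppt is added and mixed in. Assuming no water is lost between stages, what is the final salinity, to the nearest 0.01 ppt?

Mass of salt is conserved:
Initial salt = 456,000,000×13.55 = 6,178,800,000
After stage 1: salt = 6,178,800,000 + 201,000,000×16.74 = 9,543,540,000; volume = 657,000,000 m³; S = 14.526 ppt
After stage 2: salt = 9,543,540,000 + 159,000,000×34.63 = 15,049,710,000; volume = 816,000,000 m³
S = 15,049,710,000 / 816,000,000 = 18.4433 ppt

18.44 ppt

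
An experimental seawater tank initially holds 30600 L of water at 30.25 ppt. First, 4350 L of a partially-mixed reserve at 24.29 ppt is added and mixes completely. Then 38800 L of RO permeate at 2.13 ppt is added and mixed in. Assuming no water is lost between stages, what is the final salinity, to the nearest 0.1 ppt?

Conserving salt mass:
Initial salt = 30,600×30.25 = 925,650
After stage 1: salt = 925,650 + 4,350×24.29 = 1,031,311.5; volume = 34,950 L; S = 29.508 ppt
After stage 2: salt = 1,031,311.5 + 38,800×2.13 = 1,113,955.5; volume = 73,750 L
S = 1,113,955.5 / 73,750 = 15.1045 ppt

15.1 ppt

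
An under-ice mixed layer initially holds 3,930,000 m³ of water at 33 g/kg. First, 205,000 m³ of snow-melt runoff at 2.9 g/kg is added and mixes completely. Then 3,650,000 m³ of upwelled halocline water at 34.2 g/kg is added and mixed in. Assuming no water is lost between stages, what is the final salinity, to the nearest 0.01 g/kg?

By conservation of dissolved salt,
Initial salt = 3,930,000×33 = 129,690,000
After stage 1: salt = 129,690,000 + 205,000×2.9 = 130,284,500; volume = 4,135,000 m³; S = 31.508 g/kg
After stage 2: salt = 130,284,500 + 3,650,000×34.2 = 255,114,500; volume = 7,785,000 m³
S = 255,114,500 / 7,785,000 = 32.77 g/kg

32.77 g/kg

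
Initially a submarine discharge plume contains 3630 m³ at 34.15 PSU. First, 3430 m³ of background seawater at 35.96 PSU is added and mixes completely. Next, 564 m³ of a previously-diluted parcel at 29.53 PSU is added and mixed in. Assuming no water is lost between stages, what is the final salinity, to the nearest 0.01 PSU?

34.62 PSU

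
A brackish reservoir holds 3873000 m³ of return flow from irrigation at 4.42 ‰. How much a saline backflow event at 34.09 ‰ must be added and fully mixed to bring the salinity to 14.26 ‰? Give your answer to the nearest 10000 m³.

Salt balance: 3,873,000×4.42 + V×34.09 = (3,873,000+V)×14.26
17,118,660 + 34.09V = 55,228,980 + 14.26V
38,110,320 = 19.83V
V = 1,921,851.74 m³

1920000 m³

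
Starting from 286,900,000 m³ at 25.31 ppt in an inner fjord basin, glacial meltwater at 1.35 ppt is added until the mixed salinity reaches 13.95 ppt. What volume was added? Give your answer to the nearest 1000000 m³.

Salt balance: 286,900,000×25.31 + V×1.35 = (286,900,000+V)×13.95
7,261,439,000 + 1.35V = 4,002,255,000 + 13.95V
3,259,184,000 = 12.6V
V = 258,665,396.83 m³

259000000 m³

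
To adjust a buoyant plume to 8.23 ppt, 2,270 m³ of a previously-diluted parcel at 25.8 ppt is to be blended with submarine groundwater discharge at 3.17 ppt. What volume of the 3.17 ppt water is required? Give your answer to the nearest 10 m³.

7880 m³

Salt balance: 2,270×25.8 + V×3.17 = (2,270+V)×8.23
58,566 + 3.17V = 18,682.1 + 8.23V
39,883.9 = 5.06V
V = 7,882.19 m³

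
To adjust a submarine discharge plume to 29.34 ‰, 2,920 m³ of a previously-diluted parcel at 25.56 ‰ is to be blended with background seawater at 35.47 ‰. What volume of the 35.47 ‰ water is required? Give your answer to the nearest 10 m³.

Salt balance: 2,920×25.56 + V×35.47 = (2,920+V)×29.34
74,635.2 + 35.47V = 85,672.8 + 29.34V
11,037.6 = 6.13V
V = 1,800.59 m³

1800 m³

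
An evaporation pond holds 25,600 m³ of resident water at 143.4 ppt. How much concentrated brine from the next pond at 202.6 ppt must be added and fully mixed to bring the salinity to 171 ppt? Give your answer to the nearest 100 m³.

22400 m³

Salt balance: 25,600×143.4 + V×202.6 = (25,600+V)×171
3,671,040 + 202.6V = 4,377,600 + 171V
706,560 = 31.6V
V = 22,359.49 m³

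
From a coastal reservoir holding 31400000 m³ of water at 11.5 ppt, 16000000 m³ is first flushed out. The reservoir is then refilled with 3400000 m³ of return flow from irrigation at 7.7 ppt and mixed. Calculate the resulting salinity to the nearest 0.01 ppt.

Remaining after removal: 15,400,000 m³ at 11.5 ppt (salt = 177,100,000)
After addition: salt = 177,100,000 + 3,400,000×7.7 = 203,280,000; volume = 18,800,000 m³
S = 203,280,000 / 18,800,000 = 10.8128 ppt

10.81 ppt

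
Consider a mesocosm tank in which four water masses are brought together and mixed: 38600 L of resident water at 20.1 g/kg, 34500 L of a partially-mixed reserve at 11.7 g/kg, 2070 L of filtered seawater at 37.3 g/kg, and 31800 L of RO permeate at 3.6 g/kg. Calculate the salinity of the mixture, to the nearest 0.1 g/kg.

12.8 g/kg

Mass of salt is conserved:
salt = 38,600×20.1 + 34,500×11.7 + 2,070×37.3 + 31,800×3.6 = 775,860 + 403,650 + 77,211 + 114,480 = 1,371,201
volume = 38,600 + 34,500 + 2,070 + 31,800 = 106,970 L
S = 1,371,201 / 106,970 = 12.819 g/kg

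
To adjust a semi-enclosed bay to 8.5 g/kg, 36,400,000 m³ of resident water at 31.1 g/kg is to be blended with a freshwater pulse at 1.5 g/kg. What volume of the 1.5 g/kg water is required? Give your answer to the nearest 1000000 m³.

Salt balance: 36,400,000×31.1 + V×1.5 = (36,400,000+V)×8.5
1,132,040,000 + 1.5V = 309,400,000 + 8.5V
822,640,000 = 7V
V = 117,520,000 m³

118000000 m³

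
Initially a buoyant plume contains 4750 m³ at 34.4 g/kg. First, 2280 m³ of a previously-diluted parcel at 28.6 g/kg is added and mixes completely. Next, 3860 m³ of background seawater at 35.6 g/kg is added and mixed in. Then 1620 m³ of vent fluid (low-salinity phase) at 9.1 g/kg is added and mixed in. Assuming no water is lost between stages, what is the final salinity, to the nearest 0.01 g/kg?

Conserving salt mass:
Initial salt = 4,750×34.4 = 163,400
After stage 1: salt = 163,400 + 2,280×28.6 = 228,608; volume = 7,030 m³; S = 32.519 g/kg
After stage 2: salt = 228,608 + 3,860×35.6 = 366,024; volume = 10,890 m³; S = 33.611 g/kg
After stage 3: salt = 366,024 + 1,620×9.1 = 380,766; volume = 12,510 m³
S = 380,766 / 12,510 = 30.4369 g/kg

30.44 g/kg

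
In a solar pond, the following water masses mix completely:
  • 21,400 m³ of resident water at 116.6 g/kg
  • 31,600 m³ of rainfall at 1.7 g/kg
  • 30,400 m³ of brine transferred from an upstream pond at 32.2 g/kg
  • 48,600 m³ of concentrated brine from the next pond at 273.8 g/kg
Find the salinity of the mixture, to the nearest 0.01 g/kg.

127.53 g/kg

Total salt / total volume:
salt = 21,400×116.6 + 31,600×1.7 + 30,400×32.2 + 48,600×273.8 = 2,495,240 + 53,720 + 978,880 + 13,306,680 = 16,834,520
volume = 21,400 + 31,600 + 30,400 + 48,600 = 132,000 m³
S = 16,834,520 / 132,000 = 127.5342 g/kg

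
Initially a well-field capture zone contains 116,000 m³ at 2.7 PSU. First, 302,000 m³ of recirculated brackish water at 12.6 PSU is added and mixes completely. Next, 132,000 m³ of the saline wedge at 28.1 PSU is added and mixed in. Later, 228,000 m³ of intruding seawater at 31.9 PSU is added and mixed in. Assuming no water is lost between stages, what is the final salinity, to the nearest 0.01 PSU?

19.41 PSU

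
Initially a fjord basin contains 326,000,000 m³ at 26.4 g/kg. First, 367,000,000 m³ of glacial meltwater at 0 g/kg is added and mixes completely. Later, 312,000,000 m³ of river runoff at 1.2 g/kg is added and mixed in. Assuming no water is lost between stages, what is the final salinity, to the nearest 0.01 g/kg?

Weighted by volume,
Initial salt = 326,000,000×26.4 = 8,606,400,000
After stage 1: salt = 8,606,400,000 + 367,000,000×0 = 8,606,400,000; volume = 693,000,000 m³; S = 12.419 g/kg
After stage 2: salt = 8,606,400,000 + 312,000,000×1.2 = 8,980,800,000; volume = 1,005,000,000 m³
S = 8,980,800,000 / 1,005,000,000 = 8.9361 g/kg

8.94 g/kg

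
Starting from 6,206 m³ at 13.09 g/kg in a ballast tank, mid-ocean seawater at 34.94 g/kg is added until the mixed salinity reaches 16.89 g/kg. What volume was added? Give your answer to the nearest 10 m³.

Salt balance: 6,206×13.09 + V×34.94 = (6,206+V)×16.89
81,236.54 + 34.94V = 104,819.34 + 16.89V
23,582.8 = 18.05V
V = 1,306.53 m³

1310 m³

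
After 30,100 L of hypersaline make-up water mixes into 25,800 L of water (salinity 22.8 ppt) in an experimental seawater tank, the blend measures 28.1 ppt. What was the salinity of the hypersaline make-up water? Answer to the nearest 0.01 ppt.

Salt balance: 25,800×22.8 + 30,100×S = 55,900×28.1
588,240 + 30,100·S = 1,570,790
S = (1,570,790 − 588,240) / 30,100 = 32.6429 ppt

32.64 ppt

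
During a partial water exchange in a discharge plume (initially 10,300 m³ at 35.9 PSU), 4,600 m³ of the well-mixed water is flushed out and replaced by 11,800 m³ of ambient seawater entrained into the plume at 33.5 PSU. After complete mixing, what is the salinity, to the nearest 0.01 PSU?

Remaining after removal: 5,700 m³ at 35.9 PSU (salt = 204,630)
After addition: salt = 204,630 + 11,800×33.5 = 599,930; volume = 17,500 m³
S = 599,930 / 17,500 = 34.2817 PSU

34.28 PSU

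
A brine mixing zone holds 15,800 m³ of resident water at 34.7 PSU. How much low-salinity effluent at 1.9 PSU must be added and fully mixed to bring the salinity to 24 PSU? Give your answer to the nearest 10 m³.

7650 m³

Salt balance: 15,800×34.7 + V×1.9 = (15,800+V)×24
548,260 + 1.9V = 379,200 + 24V
169,060 = 22.1V
V = 7,649.77 m³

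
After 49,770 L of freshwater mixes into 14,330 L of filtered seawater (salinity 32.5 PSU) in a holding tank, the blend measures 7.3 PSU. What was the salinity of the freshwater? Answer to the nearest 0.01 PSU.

0.04 PSU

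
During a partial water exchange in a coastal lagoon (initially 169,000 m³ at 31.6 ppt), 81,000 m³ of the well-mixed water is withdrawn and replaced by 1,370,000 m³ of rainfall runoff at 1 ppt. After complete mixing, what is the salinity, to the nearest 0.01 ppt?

2.85 ppt

Remaining after removal: 88,000 m³ at 31.6 ppt (salt = 2,780,800)
After addition: salt = 2,780,800 + 1,370,000×1 = 4,150,800; volume = 1,458,000 m³
S = 4,150,800 / 1,458,000 = 2.8469 ppt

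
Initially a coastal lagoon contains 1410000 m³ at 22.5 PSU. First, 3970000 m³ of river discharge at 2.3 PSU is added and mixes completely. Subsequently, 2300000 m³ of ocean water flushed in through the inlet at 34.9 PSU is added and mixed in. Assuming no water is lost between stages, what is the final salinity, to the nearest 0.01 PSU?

15.77 PSU

Mass of salt is conserved:
Initial salt = 1,410,000×22.5 = 31,725,000
After stage 1: salt = 31,725,000 + 3,970,000×2.3 = 40,856,000; volume = 5,380,000 m³; S = 7.594 PSU
After stage 2: salt = 40,856,000 + 2,300,000×34.9 = 121,126,000; volume = 7,680,000 m³
S = 121,126,000 / 7,680,000 = 15.7716 PSU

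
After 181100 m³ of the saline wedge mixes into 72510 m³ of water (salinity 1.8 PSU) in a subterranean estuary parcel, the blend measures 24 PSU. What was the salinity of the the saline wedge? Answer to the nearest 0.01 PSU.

Salt balance: 72,510×1.8 + 181,100×S = 253,610×24
130,518 + 181,100·S = 6,086,640
S = (6,086,640 − 130,518) / 181,100 = 32.8886 PSU

32.89 PSU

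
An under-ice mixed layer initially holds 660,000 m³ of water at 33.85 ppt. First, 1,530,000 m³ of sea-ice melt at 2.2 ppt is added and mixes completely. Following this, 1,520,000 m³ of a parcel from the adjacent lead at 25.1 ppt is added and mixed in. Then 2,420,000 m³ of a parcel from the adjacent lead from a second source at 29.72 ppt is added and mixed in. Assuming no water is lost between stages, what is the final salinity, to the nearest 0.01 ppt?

Weighted by volume,
Initial salt = 660,000×33.85 = 22,341,000
After stage 1: salt = 22,341,000 + 1,530,000×2.2 = 25,707,000; volume = 2,190,000 m³; S = 11.738 ppt
After stage 2: salt = 25,707,000 + 1,520,000×25.1 = 63,859,000; volume = 3,710,000 m³; S = 17.213 ppt
After stage 3: salt = 63,859,000 + 2,420,000×29.72 = 135,781,400; volume = 6,130,000 m³
S = 135,781,400 / 6,130,000 = 22.1503 ppt

22.15 ppt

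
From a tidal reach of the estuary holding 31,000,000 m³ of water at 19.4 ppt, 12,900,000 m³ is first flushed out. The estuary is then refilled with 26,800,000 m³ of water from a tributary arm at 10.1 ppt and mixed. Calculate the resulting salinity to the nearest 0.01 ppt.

13.85 ppt

Remaining after removal: 18,100,000 m³ at 19.4 ppt (salt = 351,140,000)
After addition: salt = 351,140,000 + 26,800,000×10.1 = 621,820,000; volume = 44,900,000 m³
S = 621,820,000 / 44,900,000 = 13.849 ppt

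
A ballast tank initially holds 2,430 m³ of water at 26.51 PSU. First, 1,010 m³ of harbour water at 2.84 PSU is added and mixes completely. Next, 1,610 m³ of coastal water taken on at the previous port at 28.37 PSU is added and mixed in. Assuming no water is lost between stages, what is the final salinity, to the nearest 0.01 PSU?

22.37 PSU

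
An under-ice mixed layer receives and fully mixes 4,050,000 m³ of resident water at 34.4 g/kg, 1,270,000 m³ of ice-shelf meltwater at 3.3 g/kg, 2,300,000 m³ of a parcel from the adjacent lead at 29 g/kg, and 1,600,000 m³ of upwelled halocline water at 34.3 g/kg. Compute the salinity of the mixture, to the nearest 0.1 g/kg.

28.8 g/kg

Mass of salt is conserved:
salt = 4,050,000×34.4 + 1,270,000×3.3 + 2,300,000×29 + 1,600,000×34.3 = 139,320,000 + 4,191,000 + 66,700,000 + 54,880,000 = 265,091,000
volume = 4,050,000 + 1,270,000 + 2,300,000 + 1,600,000 = 9,220,000 m³
S = 265,091,000 / 9,220,000 = 28.752 g/kg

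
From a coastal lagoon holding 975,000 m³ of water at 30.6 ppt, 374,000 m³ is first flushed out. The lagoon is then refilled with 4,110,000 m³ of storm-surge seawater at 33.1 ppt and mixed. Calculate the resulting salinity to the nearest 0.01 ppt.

Remaining after removal: 601,000 m³ at 30.6 ppt (salt = 18,390,600)
After addition: salt = 18,390,600 + 4,110,000×33.1 = 154,431,600; volume = 4,711,000 m³
S = 154,431,600 / 4,711,000 = 32.7811 ppt

32.78 ppt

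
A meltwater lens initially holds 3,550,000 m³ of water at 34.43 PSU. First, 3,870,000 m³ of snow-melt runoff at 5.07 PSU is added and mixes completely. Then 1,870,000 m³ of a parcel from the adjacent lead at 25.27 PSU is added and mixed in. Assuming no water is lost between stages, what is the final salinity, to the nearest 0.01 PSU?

By conservation of dissolved salt,
Initial salt = 3,550,000×34.43 = 122,226,500
After stage 1: salt = 122,226,500 + 3,870,000×5.07 = 141,847,400; volume = 7,420,000 m³; S = 19.117 PSU
After stage 2: salt = 141,847,400 + 1,870,000×25.27 = 189,102,300; volume = 9,290,000 m³
S = 189,102,300 / 9,290,000 = 20.3555 PSU

20.36 PSU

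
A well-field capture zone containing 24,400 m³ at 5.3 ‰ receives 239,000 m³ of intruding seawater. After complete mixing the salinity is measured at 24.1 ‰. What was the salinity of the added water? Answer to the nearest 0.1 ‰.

26.0 ‰

Salt balance: 24,400×5.3 + 239,000×S = 263,400×24.1
129,320 + 239,000·S = 6,347,940
S = (6,347,940 − 129,320) / 239,000 = 26.0193 ‰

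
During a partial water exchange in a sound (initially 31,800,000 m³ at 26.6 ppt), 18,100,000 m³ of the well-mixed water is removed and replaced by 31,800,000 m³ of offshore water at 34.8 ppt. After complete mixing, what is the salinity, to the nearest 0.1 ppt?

Remaining after removal: 13,700,000 m³ at 26.6 ppt (salt = 364,420,000)
After addition: salt = 364,420,000 + 31,800,000×34.8 = 1,471,060,000; volume = 45,500,000 m³
S = 1,471,060,000 / 45,500,000 = 32.331 ppt

32.3 ppt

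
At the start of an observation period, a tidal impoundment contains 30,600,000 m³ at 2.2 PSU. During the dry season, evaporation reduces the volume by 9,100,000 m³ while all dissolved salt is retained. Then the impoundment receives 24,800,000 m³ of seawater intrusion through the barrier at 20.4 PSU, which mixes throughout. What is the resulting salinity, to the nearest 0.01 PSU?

After evaporation: salt = 30,600,000×2.2 = 67,320,000; volume = 30,600,000 − 9,100,000 = 21,500,000 m³
After mixing: salt = 67,320,000 + 24,800,000×20.4 = 573,240,000; volume = 21,500,000 + 24,800,000 = 46,300,000 m³
S = 573,240,000 / 46,300,000 = 12.381 PSU

12.38 PSU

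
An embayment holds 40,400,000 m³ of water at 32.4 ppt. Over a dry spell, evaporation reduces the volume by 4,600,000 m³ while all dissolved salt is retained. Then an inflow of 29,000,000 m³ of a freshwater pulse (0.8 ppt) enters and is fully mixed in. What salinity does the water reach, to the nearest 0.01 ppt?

20.56 ppt

After evaporation: salt = 40,400,000×32.4 = 1,308,960,000; volume = 40,400,000 − 4,600,000 = 35,800,000 m³
After mixing: salt = 1,308,960,000 + 29,000,000×0.8 = 1,332,160,000; volume = 35,800,000 + 29,000,000 = 64,800,000 m³
S = 1,332,160,000 / 64,800,000 = 20.558 ppt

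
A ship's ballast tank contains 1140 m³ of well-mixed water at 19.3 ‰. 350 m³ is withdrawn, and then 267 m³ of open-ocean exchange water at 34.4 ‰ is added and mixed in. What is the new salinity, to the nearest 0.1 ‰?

Remaining after removal: 790 m³ at 19.3 ‰ (salt = 15,247)
After addition: salt = 15,247 + 267×34.4 = 24,431.8; volume = 1,057 m³
S = 24,431.8 / 1,057 = 23.1143 ‰

23.1 ‰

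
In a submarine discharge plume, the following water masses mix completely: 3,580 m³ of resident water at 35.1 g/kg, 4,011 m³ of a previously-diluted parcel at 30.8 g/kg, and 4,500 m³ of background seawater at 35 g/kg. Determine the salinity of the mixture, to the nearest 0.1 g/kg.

33.6 g/kg

Mass of salt is conserved:
salt = 3,580×35.1 + 4,011×30.8 + 4,500×35 = 125,658 + 123,538.8 + 157,500 = 406,696.8
volume = 3,580 + 4,011 + 4,500 = 12,091 m³
S = 406,696.8 / 12,091 = 33.636 g/kg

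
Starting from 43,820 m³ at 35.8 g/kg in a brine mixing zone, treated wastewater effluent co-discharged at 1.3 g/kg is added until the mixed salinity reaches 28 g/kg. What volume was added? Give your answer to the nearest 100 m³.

12800 m³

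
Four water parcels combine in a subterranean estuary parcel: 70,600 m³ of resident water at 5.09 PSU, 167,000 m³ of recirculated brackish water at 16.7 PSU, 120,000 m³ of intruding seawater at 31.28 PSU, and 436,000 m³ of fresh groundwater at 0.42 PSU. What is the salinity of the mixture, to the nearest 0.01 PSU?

8.93 PSU

Total salt / total volume:
salt = 70,600×5.09 + 167,000×16.7 + 120,000×31.28 + 436,000×0.42 = 359,354 + 2,788,900 + 3,753,600 + 183,120 = 7,084,974
volume = 70,600 + 167,000 + 120,000 + 436,000 = 793,600 m³
S = 7,084,974 / 793,600 = 8.9276 PSU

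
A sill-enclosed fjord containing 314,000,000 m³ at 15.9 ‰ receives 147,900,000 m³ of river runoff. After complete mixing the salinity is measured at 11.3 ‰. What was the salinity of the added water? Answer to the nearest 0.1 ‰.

1.5 ‰

Salt balance: 314,000,000×15.9 + 147,900,000×S = 461,900,000×11.3
4,992,600,000 + 147,900,000·S = 5,219,470,000
S = (5,219,470,000 − 4,992,600,000) / 147,900,000 = 1.5339 ‰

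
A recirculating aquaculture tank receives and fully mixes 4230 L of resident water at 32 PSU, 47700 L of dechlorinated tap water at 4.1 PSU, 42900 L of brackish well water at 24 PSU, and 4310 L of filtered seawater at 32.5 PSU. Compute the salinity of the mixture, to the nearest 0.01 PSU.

15.14 PSU

Salt balance:
salt = 4,230×32 + 47,700×4.1 + 42,900×24 + 4,310×32.5 = 135,360 + 195,570 + 1,029,600 + 140,075 = 1,500,605
volume = 4,230 + 47,700 + 42,900 + 4,310 = 99,140 L
S = 1,500,605 / 99,140 = 15.1362 PSU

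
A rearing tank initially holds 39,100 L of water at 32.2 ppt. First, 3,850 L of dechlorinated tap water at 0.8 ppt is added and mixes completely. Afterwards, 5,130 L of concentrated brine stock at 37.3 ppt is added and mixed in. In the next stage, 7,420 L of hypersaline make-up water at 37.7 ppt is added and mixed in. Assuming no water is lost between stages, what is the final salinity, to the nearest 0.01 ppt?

31.23 ppt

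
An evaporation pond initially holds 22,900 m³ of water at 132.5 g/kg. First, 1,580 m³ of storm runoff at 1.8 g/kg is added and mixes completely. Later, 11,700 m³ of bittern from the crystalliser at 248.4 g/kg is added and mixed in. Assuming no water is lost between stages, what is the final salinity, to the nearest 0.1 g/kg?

164.3 g/kg

By conservation of dissolved salt,
Initial salt = 22,900×132.5 = 3,034,250
After stage 1: salt = 3,034,250 + 1,580×1.8 = 3,037,094; volume = 24,480 m³; S = 124.064 g/kg
After stage 2: salt = 3,037,094 + 11,700×248.4 = 5,943,374; volume = 36,180 m³
S = 5,943,374 / 36,180 = 164.2724 g/kg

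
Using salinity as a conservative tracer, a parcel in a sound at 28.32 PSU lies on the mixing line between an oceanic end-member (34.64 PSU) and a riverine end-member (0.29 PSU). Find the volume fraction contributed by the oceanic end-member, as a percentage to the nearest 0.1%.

81.6%

Let g be the oceanic fraction. Salt balance per unit volume:
g×34.64 + (1−g)×0.29 = 28.32
g = (28.32 − 0.29) / (34.64 − 0.29) = 28.03/34.35 = 0.816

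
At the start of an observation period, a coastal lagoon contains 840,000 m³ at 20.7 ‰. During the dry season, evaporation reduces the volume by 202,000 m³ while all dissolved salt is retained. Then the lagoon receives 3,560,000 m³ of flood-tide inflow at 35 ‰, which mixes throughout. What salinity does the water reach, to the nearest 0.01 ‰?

33.82 ‰

After evaporation: salt = 840,000×20.7 = 17,388,000; volume = 840,000 − 202,000 = 638,000 m³
After mixing: salt = 17,388,000 + 3,560,000×35 = 141,988,000; volume = 638,000 + 3,560,000 = 4,198,000 m³
S = 141,988,000 / 4,198,000 = 33.8228 ‰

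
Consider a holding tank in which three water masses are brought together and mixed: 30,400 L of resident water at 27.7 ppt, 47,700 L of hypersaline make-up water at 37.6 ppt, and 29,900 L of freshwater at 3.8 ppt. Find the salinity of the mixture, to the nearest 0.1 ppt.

Conserving salt mass:
salt = 30,400×27.7 + 47,700×37.6 + 29,900×3.8 = 842,080 + 1,793,520 + 113,620 = 2,749,220
volume = 30,400 + 47,700 + 29,900 = 108,000 L
S = 2,749,220 / 108,000 = 25.456 ppt

25.5 ppt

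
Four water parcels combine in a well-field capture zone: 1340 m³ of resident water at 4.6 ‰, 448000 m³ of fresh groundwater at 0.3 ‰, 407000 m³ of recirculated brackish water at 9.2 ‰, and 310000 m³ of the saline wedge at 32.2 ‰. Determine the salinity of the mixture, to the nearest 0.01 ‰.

Mass of salt is conserved:
salt = 1,340×4.6 + 448,000×0.3 + 407,000×9.2 + 310,000×32.2 = 6,164 + 134,400 + 3,744,400 + 9,982,000 = 13,866,964
volume = 1,340 + 448,000 + 407,000 + 310,000 = 1,166,340 m³
S = 13,866,964 / 1,166,340 = 11.8893 ‰

11.89 ‰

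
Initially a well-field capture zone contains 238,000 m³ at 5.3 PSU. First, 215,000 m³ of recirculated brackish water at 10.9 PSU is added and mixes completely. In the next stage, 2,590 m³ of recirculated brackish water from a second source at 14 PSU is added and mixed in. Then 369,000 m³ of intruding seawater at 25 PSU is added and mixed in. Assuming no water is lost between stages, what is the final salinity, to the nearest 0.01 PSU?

15.60 PSU

Conserving salt mass:
Initial salt = 238,000×5.3 = 1,261,400
After stage 1: salt = 1,261,400 + 215,000×10.9 = 3,604,900; volume = 453,000 m³; S = 7.958 PSU
After stage 2: salt = 3,604,900 + 2,590×14 = 3,641,160; volume = 455,590 m³; S = 7.992 PSU
After stage 3: salt = 3,641,160 + 369,000×25 = 12,866,160; volume = 824,590 m³
S = 12,866,160 / 824,590 = 15.6031 PSU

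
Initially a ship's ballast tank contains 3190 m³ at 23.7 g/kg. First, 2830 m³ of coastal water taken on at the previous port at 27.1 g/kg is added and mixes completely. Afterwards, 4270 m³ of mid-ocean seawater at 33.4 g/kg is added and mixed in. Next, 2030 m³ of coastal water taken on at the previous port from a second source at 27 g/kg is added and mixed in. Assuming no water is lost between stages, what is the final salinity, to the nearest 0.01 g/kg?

28.39 g/kg

Weighted by volume,
Initial salt = 3,190×23.7 = 75,603
After stage 1: salt = 75,603 + 2,830×27.1 = 152,296; volume = 6,020 m³; S = 25.298 g/kg
After stage 2: salt = 152,296 + 4,270×33.4 = 294,914; volume = 10,290 m³; S = 28.66 g/kg
After stage 3: salt = 294,914 + 2,030×27 = 349,724; volume = 12,320 m³
S = 349,724 / 12,320 = 28.3867 g/kg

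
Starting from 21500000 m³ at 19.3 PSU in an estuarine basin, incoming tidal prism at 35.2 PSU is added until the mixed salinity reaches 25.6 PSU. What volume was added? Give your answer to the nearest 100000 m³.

Salt balance: 21,500,000×19.3 + V×35.2 = (21,500,000+V)×25.6
414,950,000 + 35.2V = 550,400,000 + 25.6V
135,450,000 = 9.6V
V = 14,109,375 m³

14100000 m³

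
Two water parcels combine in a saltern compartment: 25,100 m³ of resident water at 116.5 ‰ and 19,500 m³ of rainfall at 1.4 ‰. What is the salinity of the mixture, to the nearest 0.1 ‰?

66.2 ‰

Total salt / total volume:
salt = 25,100×116.5 + 19,500×1.4 = 2,924,150 + 27,300 = 2,951,450
volume = 25,100 + 19,500 = 44,600 m³
S = 2,951,450 / 44,600 = 66.176 ‰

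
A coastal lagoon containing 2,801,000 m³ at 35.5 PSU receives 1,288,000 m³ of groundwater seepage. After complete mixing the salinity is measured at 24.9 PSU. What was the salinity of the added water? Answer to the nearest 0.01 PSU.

Salt balance: 2,801,000×35.5 + 1,288,000×S = 4,089,000×24.9
99,435,500 + 1,288,000·S = 101,816,100
S = (101,816,100 − 99,435,500) / 1,288,000 = 1.8483 PSU

1.85 PSU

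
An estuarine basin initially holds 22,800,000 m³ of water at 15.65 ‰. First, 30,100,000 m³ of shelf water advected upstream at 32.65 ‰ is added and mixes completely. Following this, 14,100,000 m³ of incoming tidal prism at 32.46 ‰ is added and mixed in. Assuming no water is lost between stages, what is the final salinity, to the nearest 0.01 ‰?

26.82 ‰

Mass of salt is conserved:
Initial salt = 22,800,000×15.65 = 356,820,000
After stage 1: salt = 356,820,000 + 30,100,000×32.65 = 1,339,585,000; volume = 52,900,000 m³; S = 25.323 ‰
After stage 2: salt = 1,339,585,000 + 14,100,000×32.46 = 1,797,271,000; volume = 67,000,000 m³
S = 1,797,271,000 / 67,000,000 = 26.8249 ‰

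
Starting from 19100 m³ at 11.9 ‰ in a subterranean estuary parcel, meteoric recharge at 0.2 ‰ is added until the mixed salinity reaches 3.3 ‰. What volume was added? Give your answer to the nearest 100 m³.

Salt balance: 19,100×11.9 + V×0.2 = (19,100+V)×3.3
227,290 + 0.2V = 63,030 + 3.3V
164,260 = 3.1V
V = 52,987.1 m³

53000 m³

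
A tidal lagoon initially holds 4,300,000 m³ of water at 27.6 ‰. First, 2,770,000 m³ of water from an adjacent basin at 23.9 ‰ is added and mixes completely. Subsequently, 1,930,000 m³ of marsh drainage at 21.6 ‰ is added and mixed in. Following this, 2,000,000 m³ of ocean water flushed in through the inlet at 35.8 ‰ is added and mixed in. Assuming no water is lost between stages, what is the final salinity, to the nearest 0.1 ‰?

Total salt / total volume:
Initial salt = 4,300,000×27.6 = 118,680,000
After stage 1: salt = 118,680,000 + 2,770,000×23.9 = 184,883,000; volume = 7,070,000 m³; S = 26.15 ‰
After stage 2: salt = 184,883,000 + 1,930,000×21.6 = 226,571,000; volume = 9,000,000 m³; S = 25.175 ‰
After stage 3: salt = 226,571,000 + 2,000,000×35.8 = 298,171,000; volume = 11,000,000 m³
S = 298,171,000 / 11,000,000 = 27.1065 ‰

27.1 ‰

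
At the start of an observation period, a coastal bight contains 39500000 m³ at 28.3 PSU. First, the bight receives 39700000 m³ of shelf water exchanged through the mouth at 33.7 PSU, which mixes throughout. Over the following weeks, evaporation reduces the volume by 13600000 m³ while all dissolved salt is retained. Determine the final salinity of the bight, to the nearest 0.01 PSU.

After mixing: salt = 39,500,000×28.3 + 39,700,000×33.7 = 2,455,740,000; volume = 79,200,000 m³
After evaporation: salt unchanged = 2,455,740,000; volume = 79,200,000 − 13,600,000 = 65,600,000 m³
S = 2,455,740,000 / 65,600,000 = 37.4351 PSU

37.44 PSU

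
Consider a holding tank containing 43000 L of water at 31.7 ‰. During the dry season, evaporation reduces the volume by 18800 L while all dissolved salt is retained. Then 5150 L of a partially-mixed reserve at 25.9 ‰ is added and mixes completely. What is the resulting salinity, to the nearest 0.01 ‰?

50.99 ‰

After evaporation: salt = 43,000×31.7 = 1,363,100; volume = 43,000 − 18,800 = 24,200 L
After mixing: salt = 1,363,100 + 5,150×25.9 = 1,496,485; volume = 24,200 + 5,150 = 29,350 L
S = 1,496,485 / 29,350 = 50.9876 ‰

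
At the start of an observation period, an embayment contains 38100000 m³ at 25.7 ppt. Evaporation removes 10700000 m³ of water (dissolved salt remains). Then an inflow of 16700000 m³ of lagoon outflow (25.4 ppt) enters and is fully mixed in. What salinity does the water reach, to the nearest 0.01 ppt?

31.82 ppt

After evaporation: salt = 38,100,000×25.7 = 979,170,000; volume = 38,100,000 − 10,700,000 = 27,400,000 m³
After mixing: salt = 979,170,000 + 16,700,000×25.4 = 1,403,350,000; volume = 27,400,000 + 16,700,000 = 44,100,000 m³
S = 1,403,350,000 / 44,100,000 = 31.822 ppt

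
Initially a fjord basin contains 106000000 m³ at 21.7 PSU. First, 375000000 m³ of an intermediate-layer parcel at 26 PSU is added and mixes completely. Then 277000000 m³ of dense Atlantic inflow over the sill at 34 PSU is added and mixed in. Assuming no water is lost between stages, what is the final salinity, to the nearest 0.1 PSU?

Mass of salt is conserved:
Initial salt = 106,000,000×21.7 = 2,300,200,000
After stage 1: salt = 2,300,200,000 + 375,000,000×26 = 12,050,200,000; volume = 481,000,000 m³; S = 25.052 PSU
After stage 2: salt = 12,050,200,000 + 277,000,000×34 = 21,468,200,000; volume = 758,000,000 m³
S = 21,468,200,000 / 758,000,000 = 28.3222 PSU

28.3 PSU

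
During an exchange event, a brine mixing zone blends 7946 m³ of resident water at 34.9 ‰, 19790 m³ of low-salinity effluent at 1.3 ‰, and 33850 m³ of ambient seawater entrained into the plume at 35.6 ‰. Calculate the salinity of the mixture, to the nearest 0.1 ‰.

24.5 ‰

Salt balance:
salt = 7,946×34.9 + 19,790×1.3 + 33,850×35.6 = 277,315.4 + 25,727 + 1,205,060 = 1,508,102.4
volume = 7,946 + 19,790 + 33,850 = 61,586 m³
S = 1,508,102.4 / 61,586 = 24.488 ‰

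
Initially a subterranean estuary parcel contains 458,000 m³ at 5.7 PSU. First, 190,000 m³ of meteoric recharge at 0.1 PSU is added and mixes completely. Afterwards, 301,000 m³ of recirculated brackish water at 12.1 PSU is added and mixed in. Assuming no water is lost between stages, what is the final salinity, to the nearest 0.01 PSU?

6.61 PSU

Salt balance:
Initial salt = 458,000×5.7 = 2,610,600
After stage 1: salt = 2,610,600 + 190,000×0.1 = 2,629,600; volume = 648,000 m³; S = 4.058 PSU
After stage 2: salt = 2,629,600 + 301,000×12.1 = 6,271,700; volume = 949,000 m³
S = 6,271,700 / 949,000 = 6.6087 PSU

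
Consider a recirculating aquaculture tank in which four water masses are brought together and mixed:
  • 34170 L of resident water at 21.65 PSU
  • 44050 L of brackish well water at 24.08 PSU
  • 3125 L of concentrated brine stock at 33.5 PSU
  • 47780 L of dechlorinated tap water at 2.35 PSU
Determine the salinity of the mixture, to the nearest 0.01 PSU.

Mass of salt is conserved:
salt = 34,170×21.65 + 44,050×24.08 + 3,125×33.5 + 47,780×2.35 = 739,780.5 + 1,060,724 + 104,687.5 + 112,283 = 2,017,475
volume = 34,170 + 44,050 + 3,125 + 47,780 = 129,125 L
S = 2,017,475 / 129,125 = 15.6242 PSU

15.62 PSU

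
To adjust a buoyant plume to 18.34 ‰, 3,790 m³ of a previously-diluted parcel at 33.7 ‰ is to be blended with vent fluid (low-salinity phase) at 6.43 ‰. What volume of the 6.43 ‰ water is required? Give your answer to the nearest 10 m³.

Salt balance: 3,790×33.7 + V×6.43 = (3,790+V)×18.34
127,723 + 6.43V = 69,508.6 + 18.34V
58,214.4 = 11.91V
V = 4,887.86 m³

4890 m³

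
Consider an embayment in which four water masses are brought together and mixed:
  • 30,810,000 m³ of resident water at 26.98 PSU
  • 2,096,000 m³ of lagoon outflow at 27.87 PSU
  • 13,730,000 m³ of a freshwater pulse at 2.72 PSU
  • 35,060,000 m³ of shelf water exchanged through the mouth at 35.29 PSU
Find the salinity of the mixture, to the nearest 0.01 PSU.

26.49 PSU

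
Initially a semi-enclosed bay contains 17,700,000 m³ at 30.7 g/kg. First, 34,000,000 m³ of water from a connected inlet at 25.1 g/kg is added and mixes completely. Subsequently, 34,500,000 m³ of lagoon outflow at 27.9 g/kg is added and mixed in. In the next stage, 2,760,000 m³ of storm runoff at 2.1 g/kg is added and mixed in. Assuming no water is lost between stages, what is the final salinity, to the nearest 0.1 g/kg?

26.6 g/kg

Mass of salt is conserved:
Initial salt = 17,700,000×30.7 = 543,390,000
After stage 1: salt = 543,390,000 + 34,000,000×25.1 = 1,396,790,000; volume = 51,700,000 m³; S = 27.017 g/kg
After stage 2: salt = 1,396,790,000 + 34,500,000×27.9 = 2,359,340,000; volume = 86,200,000 m³; S = 27.371 g/kg
After stage 3: salt = 2,359,340,000 + 2,760,000×2.1 = 2,365,136,000; volume = 88,960,000 m³
S = 2,365,136,000 / 88,960,000 = 26.5865 g/kg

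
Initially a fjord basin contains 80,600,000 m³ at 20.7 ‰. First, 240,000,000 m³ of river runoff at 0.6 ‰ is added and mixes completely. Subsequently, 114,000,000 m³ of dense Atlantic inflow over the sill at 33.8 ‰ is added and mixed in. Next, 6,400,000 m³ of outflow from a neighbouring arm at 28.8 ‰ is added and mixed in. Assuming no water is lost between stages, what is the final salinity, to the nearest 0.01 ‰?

13.27 ‰

By conservation of dissolved salt,
Initial salt = 80,600,000×20.7 = 1,668,420,000
After stage 1: salt = 1,668,420,000 + 240,000,000×0.6 = 1,812,420,000; volume = 320,600,000 m³; S = 5.653 ‰
After stage 2: salt = 1,812,420,000 + 114,000,000×33.8 = 5,665,620,000; volume = 434,600,000 m³; S = 13.036 ‰
After stage 3: salt = 5,665,620,000 + 6,400,000×28.8 = 5,849,940,000; volume = 441,000,000 m³
S = 5,849,940,000 / 441,000,000 = 13.2652 ‰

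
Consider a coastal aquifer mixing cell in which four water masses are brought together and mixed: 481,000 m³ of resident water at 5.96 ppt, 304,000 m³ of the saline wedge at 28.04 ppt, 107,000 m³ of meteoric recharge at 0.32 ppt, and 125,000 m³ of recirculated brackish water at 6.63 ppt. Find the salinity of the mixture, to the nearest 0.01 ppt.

12.05 ppt

By conservation of dissolved salt,
salt = 481,000×5.96 + 304,000×28.04 + 107,000×0.32 + 125,000×6.63 = 2,866,760 + 8,524,160 + 34,240 + 828,750 = 12,253,910
volume = 481,000 + 304,000 + 107,000 + 125,000 = 1,017,000 m³
S = 12,253,910 / 1,017,000 = 12.0491 ppt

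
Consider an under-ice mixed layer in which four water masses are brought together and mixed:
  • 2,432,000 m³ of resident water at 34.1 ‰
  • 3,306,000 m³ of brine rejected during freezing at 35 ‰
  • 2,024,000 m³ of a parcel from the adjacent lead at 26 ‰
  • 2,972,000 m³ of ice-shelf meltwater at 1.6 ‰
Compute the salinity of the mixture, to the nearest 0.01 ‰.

23.85 ‰

Weighted by volume,
salt = 2,432,000×34.1 + 3,306,000×35 + 2,024,000×26 + 2,972,000×1.6 = 82,931,200 + 115,710,000 + 52,624,000 + 4,755,200 = 256,020,400
volume = 2,432,000 + 3,306,000 + 2,024,000 + 2,972,000 = 10,734,000 m³
S = 256,020,400 / 10,734,000 = 23.8514 ‰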